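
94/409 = 94/409 = 0.23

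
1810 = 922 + 888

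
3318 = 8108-4790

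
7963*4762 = 37919806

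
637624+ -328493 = 309131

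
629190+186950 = 816140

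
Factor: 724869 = 3^5*19^1 * 157^1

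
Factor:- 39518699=- 11^1*113^1 * 31793^1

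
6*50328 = 301968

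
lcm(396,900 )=9900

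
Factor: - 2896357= - 2896357^1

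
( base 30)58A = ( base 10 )4750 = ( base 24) 85m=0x128E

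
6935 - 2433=4502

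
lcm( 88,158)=6952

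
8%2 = 0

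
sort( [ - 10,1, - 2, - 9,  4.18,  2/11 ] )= [  -  10,  -  9,-2,2/11,  1,4.18]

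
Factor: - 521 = - 521^1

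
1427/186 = 1427/186 = 7.67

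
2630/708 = 3  +  253/354 = 3.71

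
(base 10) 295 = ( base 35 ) 8F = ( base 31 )9G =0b100100111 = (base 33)8V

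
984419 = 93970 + 890449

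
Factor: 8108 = 2^2*2027^1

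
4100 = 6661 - 2561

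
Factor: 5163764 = 2^2 * 197^1*6553^1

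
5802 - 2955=2847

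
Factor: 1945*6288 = 12230160 = 2^4*3^1*5^1*131^1*389^1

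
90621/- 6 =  - 30207/2  =  - 15103.50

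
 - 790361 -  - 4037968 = 3247607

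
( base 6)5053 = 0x459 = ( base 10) 1113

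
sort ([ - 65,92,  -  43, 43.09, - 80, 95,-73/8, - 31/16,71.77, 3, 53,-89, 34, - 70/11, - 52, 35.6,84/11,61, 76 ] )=[ - 89, - 80, - 65,-52, - 43, - 73/8,-70/11,-31/16,  3 , 84/11 , 34,35.6,43.09, 53, 61, 71.77,76, 92, 95 ]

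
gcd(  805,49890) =5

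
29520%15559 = 13961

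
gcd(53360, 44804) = 92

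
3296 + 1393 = 4689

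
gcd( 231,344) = 1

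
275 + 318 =593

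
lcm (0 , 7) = 0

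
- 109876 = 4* ( - 27469)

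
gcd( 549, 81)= 9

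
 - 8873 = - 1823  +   - 7050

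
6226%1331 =902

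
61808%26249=9310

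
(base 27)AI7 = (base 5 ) 222113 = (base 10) 7783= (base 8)17147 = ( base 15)248D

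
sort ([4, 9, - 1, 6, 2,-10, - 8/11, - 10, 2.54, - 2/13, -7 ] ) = [ - 10,-10, - 7, - 1, - 8/11, - 2/13, 2 , 2.54, 4,  6,9] 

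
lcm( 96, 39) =1248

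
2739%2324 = 415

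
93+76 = 169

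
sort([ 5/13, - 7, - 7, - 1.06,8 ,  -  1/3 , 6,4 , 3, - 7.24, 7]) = [ - 7.24,-7 , - 7,- 1.06, - 1/3, 5/13, 3 , 4, 6,7,  8]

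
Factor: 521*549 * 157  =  44906553 = 3^2*61^1 * 157^1*521^1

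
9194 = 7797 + 1397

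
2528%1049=430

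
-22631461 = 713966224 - 736597685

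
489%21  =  6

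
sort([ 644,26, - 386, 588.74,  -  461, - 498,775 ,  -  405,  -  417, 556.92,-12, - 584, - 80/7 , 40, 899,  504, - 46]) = [ - 584, - 498, - 461,-417, - 405,-386, - 46, - 12 , - 80/7,26,40, 504,  556.92, 588.74,644 , 775,899 ]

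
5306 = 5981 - 675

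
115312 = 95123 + 20189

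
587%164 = 95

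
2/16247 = 2/16247 = 0.00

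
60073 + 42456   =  102529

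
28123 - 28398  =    -  275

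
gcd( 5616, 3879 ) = 9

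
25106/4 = 12553/2 =6276.50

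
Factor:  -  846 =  - 2^1* 3^2 * 47^1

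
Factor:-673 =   -  673^1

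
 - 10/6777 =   -  1 +6767/6777 = - 0.00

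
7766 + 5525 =13291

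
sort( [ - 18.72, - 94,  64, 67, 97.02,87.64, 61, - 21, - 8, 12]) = [  -  94, - 21,-18.72, - 8,12, 61 , 64, 67, 87.64, 97.02 ]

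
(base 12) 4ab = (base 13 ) 425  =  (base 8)1303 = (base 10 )707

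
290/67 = 4+22/67=   4.33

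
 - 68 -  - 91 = 23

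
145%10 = 5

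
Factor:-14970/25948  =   - 2^( - 1)*3^1* 5^1*13^(- 1 )=-  15/26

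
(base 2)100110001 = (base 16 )131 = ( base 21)EB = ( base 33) 98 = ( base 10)305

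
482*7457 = 3594274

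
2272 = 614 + 1658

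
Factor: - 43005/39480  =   - 2^( - 3 ) * 7^( - 1) * 61^1=- 61/56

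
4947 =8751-3804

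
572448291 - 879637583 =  - 307189292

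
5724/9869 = 5724/9869 = 0.58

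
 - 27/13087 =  - 27/13087 = -0.00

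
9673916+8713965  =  18387881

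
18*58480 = 1052640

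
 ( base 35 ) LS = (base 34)mf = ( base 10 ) 763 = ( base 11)634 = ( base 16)2fb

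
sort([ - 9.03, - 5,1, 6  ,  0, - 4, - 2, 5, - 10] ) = [ - 10,- 9.03, - 5,-4, - 2, 0, 1,  5, 6] 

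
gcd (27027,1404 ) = 351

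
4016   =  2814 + 1202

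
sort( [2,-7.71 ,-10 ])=[ - 10,-7.71,2 ] 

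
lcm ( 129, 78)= 3354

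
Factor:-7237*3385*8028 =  - 196663882860=- 2^2*3^2* 5^1 * 223^1*677^1*7237^1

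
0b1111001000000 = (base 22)G00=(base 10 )7744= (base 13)36a9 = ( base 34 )6NQ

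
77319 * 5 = 386595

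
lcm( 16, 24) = 48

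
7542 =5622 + 1920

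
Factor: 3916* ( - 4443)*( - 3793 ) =65993602884  =  2^2*3^1* 11^1  *89^1*1481^1 * 3793^1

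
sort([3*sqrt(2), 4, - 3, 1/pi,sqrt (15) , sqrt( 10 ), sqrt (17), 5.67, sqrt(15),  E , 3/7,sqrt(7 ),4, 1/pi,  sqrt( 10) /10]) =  [ - 3, sqrt (10)/10  ,  1/pi , 1/pi  ,  3/7, sqrt( 7), E, sqrt( 10), sqrt( 15), sqrt( 15),4, 4, sqrt (17), 3*sqrt (2) , 5.67]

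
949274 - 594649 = 354625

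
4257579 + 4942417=9199996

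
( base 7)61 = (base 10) 43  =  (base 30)1D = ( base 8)53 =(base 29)1E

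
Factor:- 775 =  - 5^2*31^1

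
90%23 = 21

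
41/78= 41/78 =0.53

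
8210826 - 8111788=99038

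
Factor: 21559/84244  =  2^ (  -  2)*21061^(  -  1)*21559^1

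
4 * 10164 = 40656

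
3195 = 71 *45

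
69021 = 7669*9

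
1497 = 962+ 535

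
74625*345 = 25745625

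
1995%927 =141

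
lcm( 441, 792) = 38808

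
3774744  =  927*4072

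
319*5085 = 1622115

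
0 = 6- 6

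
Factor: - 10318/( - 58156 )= 2^( - 1 )*11^1*31^(-1 ) = 11/62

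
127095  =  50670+76425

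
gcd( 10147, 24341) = 1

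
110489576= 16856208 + 93633368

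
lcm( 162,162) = 162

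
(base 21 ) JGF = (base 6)104230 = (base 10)8730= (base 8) 21032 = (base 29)AB1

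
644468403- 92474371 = 551994032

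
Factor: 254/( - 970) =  - 5^(-1 )*97^( - 1)*127^1 = - 127/485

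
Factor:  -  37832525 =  - 5^2 * 107^1*14143^1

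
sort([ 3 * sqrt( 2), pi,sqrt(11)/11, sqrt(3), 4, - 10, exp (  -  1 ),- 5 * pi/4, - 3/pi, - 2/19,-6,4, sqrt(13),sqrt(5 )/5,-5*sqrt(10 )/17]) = [-10, - 6,-5*pi/4, - 3/pi ,-5*sqrt( 10)/17,-2/19 , sqrt( 11)/11, exp( - 1),sqrt(5)/5,sqrt( 3),pi , sqrt(13), 4  ,  4 , 3*sqrt(2 ) ]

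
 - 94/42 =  - 47/21 = - 2.24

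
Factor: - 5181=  - 3^1 * 11^1*157^1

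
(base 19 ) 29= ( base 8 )57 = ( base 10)47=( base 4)233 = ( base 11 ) 43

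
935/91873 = 935/91873=0.01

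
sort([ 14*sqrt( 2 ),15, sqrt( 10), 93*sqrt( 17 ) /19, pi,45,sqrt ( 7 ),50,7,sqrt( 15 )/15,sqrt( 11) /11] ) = [sqrt( 15 ) /15,sqrt(11)/11, sqrt(7)  ,  pi,sqrt( 10),7, 15,  14*sqrt ( 2),93*sqrt(17)/19, 45,50]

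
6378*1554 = 9911412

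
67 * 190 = 12730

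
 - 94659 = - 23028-71631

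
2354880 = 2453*960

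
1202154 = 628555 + 573599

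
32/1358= 16/679 = 0.02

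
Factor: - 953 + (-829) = -2^1*3^4*11^1 = - 1782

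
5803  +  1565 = 7368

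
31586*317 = 10012762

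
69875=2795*25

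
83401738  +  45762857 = 129164595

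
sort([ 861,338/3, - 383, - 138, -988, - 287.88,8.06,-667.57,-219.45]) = [ - 988, - 667.57, -383, - 287.88, - 219.45, - 138,8.06, 338/3,861] 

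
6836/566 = 12 + 22/283 =12.08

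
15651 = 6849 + 8802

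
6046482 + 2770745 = 8817227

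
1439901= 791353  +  648548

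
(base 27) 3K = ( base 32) 35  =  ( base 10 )101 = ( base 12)85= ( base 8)145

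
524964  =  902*582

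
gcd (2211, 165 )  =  33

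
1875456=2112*888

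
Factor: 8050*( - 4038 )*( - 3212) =2^4 * 3^1 * 5^2*7^1*11^1*23^1*73^1*673^1 = 104408950800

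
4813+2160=6973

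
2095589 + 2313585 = 4409174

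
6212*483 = 3000396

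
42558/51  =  834+8/17   =  834.47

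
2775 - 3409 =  - 634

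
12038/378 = 31 + 160/189 = 31.85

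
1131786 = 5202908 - 4071122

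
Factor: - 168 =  - 2^3*3^1 * 7^1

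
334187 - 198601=135586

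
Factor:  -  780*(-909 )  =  2^2*3^3*5^1*13^1*101^1 =709020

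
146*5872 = 857312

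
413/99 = 4 + 17/99 = 4.17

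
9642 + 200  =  9842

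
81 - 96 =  - 15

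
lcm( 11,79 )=869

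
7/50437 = 7/50437 = 0.00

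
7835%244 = 27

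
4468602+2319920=6788522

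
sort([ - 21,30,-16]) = [  -  21,-16,30 ] 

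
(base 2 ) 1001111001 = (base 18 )1h3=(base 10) 633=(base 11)526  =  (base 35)i3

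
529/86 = 529/86 = 6.15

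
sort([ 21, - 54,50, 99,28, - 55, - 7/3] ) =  [ - 55,-54, - 7/3,21,28 , 50,99 ] 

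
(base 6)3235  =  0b1011100111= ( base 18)255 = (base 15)348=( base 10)743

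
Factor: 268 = 2^2*67^1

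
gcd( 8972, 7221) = 1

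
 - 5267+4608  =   - 659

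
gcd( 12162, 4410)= 6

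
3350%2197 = 1153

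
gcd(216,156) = 12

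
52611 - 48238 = 4373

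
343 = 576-233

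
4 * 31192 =124768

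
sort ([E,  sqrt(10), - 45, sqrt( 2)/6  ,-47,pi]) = [-47 , - 45,sqrt ( 2)/6,E, pi  ,  sqrt( 10)]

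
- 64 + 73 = 9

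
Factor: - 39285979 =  - 739^1* 53161^1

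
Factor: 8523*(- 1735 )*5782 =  - 2^1*3^2*5^1*7^2*59^1 * 347^1*947^1 = -85500775710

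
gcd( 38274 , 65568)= 6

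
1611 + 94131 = 95742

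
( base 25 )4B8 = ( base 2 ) 101011011111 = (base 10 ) 2783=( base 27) 3M2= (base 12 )173B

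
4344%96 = 24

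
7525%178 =49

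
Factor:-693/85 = -3^2*5^ (-1)*7^1*11^1* 17^ ( - 1 )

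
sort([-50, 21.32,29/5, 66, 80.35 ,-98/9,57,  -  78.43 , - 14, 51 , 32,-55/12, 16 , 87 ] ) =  [-78.43,-50,-14,  -  98/9, - 55/12, 29/5 , 16 , 21.32, 32 , 51, 57,66,80.35,  87]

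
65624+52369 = 117993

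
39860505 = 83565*477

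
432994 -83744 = 349250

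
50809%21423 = 7963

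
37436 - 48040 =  - 10604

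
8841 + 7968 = 16809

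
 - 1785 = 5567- 7352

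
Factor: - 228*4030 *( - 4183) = 3843507720 = 2^3*3^1*5^1*13^1 * 19^1*31^1*47^1*89^1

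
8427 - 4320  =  4107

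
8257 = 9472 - 1215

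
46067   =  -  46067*( - 1 ) 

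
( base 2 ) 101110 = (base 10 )46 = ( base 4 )232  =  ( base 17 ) 2c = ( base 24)1M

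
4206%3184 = 1022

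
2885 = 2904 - 19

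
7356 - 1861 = 5495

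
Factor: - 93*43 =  - 3^1*31^1*43^1 =-3999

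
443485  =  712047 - 268562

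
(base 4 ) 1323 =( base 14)8B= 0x7B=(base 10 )123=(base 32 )3r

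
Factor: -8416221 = -3^1 * 11^1 * 19^1*31^1*433^1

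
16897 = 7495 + 9402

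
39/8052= 13/2684 = 0.00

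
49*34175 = 1674575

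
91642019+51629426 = 143271445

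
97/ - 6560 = -1 + 6463/6560 = -0.01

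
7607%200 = 7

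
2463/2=1231 + 1/2 = 1231.50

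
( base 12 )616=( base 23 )1f8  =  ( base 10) 882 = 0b1101110010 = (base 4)31302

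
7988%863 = 221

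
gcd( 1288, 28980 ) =644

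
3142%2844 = 298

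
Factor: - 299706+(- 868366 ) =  - 1168072 = - 2^3*146009^1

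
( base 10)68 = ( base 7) 125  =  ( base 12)58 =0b1000100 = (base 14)4c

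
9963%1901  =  458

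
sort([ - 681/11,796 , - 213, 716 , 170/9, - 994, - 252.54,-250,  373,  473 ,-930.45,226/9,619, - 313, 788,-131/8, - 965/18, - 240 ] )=[ - 994, - 930.45,-313, - 252.54,-250, - 240,-213,-681/11,-965/18,-131/8 , 170/9, 226/9, 373, 473  ,  619, 716,788,796 ] 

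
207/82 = 2  +  43/82= 2.52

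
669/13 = 669/13 = 51.46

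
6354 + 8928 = 15282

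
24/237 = 8/79=0.10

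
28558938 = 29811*958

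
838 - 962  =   - 124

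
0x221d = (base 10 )8733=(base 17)1d3c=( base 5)234413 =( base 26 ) cnn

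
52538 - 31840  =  20698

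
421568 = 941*448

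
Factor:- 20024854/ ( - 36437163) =2^1*3^ ( - 1 )*7^(-1) * 239^1 * 41893^1*1735103^(  -  1)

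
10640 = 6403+4237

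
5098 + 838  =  5936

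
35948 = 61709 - 25761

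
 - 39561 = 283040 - 322601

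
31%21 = 10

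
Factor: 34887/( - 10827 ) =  -29/9 =-  3^ ( - 2)*29^1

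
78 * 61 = 4758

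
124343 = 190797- 66454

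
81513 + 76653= 158166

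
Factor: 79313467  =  19^1*4174393^1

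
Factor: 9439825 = 5^2*377593^1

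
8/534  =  4/267 = 0.01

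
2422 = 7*346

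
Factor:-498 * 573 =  - 2^1*3^2 * 83^1*191^1= - 285354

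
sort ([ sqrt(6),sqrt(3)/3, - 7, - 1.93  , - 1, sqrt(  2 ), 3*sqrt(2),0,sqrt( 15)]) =[  -  7, - 1.93,  -  1, 0,  sqrt( 3 )/3, sqrt( 2), sqrt( 6),sqrt( 15 ), 3 * sqrt( 2)] 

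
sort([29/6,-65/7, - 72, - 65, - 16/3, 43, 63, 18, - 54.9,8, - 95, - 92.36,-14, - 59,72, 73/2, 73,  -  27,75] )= [ - 95, - 92.36, - 72, - 65,  -  59,-54.9, - 27,-14 , - 65/7, -16/3,29/6, 8, 18,73/2, 43,63,  72, 73 , 75]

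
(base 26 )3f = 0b1011101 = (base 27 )3C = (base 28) 39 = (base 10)93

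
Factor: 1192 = 2^3 * 149^1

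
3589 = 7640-4051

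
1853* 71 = 131563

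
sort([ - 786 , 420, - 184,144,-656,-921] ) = [  -  921,  -  786,-656,  -  184,144, 420 ] 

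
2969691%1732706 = 1236985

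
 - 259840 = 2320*( - 112)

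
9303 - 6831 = 2472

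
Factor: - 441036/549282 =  - 2^1*3^1* 43^(-1 )*2129^ ( - 1)*12251^1 = -73506/91547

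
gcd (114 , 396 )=6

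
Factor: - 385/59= - 5^1*7^1* 11^1 * 59^( - 1) 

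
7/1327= 7/1327 = 0.01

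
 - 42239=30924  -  73163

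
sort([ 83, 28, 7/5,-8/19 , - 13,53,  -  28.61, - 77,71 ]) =[ - 77 ,-28.61, - 13, - 8/19,7/5,28,53,71,83 ] 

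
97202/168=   6943/12 = 578.58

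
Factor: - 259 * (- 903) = 233877 = 3^1*7^2* 37^1*43^1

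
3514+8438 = 11952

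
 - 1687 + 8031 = 6344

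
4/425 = 4/425 = 0.01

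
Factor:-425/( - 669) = 3^( - 1)*5^2 * 17^1* 223^( - 1 ) 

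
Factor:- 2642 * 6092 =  - 2^3* 1321^1* 1523^1 = -16095064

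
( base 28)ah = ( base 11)250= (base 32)99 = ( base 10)297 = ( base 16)129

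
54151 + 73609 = 127760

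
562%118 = 90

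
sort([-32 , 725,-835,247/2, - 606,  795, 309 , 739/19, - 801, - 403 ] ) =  [  -  835, - 801, - 606, - 403, - 32,739/19 , 247/2,  309,725,795]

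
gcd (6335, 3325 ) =35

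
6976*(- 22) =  -153472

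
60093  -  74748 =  - 14655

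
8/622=4/311 = 0.01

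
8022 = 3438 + 4584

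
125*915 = 114375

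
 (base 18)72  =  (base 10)128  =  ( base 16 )80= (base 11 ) 107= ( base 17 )79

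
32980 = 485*68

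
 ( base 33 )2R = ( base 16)5d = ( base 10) 93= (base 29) 36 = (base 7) 162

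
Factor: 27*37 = 3^3*37^1 = 999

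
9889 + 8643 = 18532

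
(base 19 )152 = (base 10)458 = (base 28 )ga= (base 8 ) 712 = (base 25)i8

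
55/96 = 55/96 = 0.57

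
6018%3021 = 2997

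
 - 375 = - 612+237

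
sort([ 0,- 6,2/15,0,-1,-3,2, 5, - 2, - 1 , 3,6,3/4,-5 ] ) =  [ - 6,-5,-3,-2,-1, - 1,0,0, 2/15, 3/4, 2, 3, 5,  6]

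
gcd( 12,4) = 4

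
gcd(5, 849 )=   1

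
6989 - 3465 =3524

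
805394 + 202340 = 1007734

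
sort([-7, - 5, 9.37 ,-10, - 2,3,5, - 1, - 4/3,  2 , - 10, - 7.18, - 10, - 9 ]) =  [ - 10, - 10, - 10, - 9, - 7.18, - 7, - 5, - 2, - 4/3, - 1 , 2,3, 5, 9.37]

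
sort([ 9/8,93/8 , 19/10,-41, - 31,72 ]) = [ - 41, - 31,9/8,19/10,93/8, 72]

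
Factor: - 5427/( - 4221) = 9/7 = 3^2*7^( - 1)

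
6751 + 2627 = 9378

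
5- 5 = 0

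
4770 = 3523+1247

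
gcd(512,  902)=2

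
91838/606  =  151 + 166/303 = 151.55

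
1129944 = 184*6141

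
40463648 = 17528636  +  22935012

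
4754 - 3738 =1016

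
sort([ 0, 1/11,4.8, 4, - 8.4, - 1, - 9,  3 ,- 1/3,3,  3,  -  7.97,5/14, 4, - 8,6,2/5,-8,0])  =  [  -  9 , - 8.4, - 8, - 8,-7.97, - 1, - 1/3,0, 0 , 1/11,5/14,  2/5,3, 3,3, 4, 4, 4.8, 6 ]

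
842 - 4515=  - 3673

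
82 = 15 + 67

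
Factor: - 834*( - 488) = 2^4*3^1*61^1*139^1 = 406992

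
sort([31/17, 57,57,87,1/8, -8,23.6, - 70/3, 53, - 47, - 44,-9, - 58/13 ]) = [  -  47, - 44, - 70/3, - 9, -8, - 58/13,1/8,31/17 , 23.6,53,57,57 , 87]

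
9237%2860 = 657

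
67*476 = 31892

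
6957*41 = 285237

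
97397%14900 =7997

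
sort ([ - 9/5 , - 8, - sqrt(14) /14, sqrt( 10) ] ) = [  -  8, - 9/5,-sqrt(14 ) /14, sqrt(10)]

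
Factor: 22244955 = 3^1*5^1*37^1*149^1*269^1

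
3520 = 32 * 110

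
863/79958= 863/79958 = 0.01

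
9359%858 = 779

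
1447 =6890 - 5443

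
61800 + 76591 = 138391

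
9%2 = 1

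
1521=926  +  595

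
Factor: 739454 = 2^1*331^1*1117^1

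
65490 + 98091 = 163581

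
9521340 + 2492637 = 12013977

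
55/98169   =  55/98169  =  0.00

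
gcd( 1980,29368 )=4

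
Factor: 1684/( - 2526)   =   - 2/3 = - 2^1*3^( - 1) 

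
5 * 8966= 44830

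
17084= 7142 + 9942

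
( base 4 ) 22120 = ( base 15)2E4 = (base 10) 664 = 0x298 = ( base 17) 251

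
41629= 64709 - 23080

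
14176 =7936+6240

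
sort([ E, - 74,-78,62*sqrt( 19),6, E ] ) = [ - 78, - 74,E,E,6,62*sqrt ( 19 ) ] 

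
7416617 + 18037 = 7434654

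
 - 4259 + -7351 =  - 11610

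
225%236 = 225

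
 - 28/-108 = 7/27 = 0.26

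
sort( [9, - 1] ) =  [ - 1, 9] 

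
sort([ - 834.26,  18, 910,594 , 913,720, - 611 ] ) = [- 834.26, - 611,18,594,  720,910, 913] 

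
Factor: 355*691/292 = 2^( - 2)*  5^1 * 71^1*73^ ( - 1)* 691^1 = 245305/292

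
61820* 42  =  2596440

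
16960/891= 16960/891 = 19.03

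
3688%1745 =198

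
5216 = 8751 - 3535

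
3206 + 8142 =11348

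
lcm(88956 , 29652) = 88956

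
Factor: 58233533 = 113^1*179^1*2879^1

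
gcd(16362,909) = 909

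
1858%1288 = 570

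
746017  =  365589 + 380428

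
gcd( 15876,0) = 15876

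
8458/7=1208 + 2/7 =1208.29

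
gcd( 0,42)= 42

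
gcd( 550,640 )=10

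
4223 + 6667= 10890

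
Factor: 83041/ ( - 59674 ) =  - 2^( - 1)*7^1*11863^1  *  29837^ (  -  1) 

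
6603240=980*6738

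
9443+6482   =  15925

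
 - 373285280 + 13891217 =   -  359394063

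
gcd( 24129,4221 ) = 63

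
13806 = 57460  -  43654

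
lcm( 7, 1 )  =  7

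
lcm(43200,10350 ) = 993600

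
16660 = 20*833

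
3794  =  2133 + 1661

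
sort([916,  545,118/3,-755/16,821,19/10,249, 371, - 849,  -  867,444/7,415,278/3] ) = [-867,-849,  -  755/16 , 19/10,118/3,444/7, 278/3, 249, 371,415,545,821,916]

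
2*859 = 1718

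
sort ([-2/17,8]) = [ - 2/17, 8] 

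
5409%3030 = 2379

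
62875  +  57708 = 120583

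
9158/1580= 5  +  629/790 = 5.80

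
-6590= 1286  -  7876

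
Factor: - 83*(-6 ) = 498 = 2^1*3^1  *83^1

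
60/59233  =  60/59233  =  0.00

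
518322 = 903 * 574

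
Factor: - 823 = -823^1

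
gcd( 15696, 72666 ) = 18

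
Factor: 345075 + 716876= 1061951 = 11^1 * 29^1*3329^1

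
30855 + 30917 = 61772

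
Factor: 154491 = 3^1*23^1*2239^1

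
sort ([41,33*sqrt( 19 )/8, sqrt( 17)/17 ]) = [ sqrt( 17)/17, 33*sqrt (19) /8,41 ]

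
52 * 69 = 3588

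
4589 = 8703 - 4114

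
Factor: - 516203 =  -389^1*1327^1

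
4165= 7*595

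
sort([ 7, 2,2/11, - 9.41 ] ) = [ - 9.41, 2/11, 2,7 ]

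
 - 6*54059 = - 324354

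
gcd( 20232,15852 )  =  12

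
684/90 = 7+3/5 =7.60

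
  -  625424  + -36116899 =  - 36742323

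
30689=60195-29506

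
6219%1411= 575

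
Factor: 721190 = 2^1 *5^1*41^1*1759^1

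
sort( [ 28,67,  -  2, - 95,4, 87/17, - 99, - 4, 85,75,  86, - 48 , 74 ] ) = [ - 99, - 95, - 48,-4, - 2,4,87/17,28, 67,74,75, 85,86] 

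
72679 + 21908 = 94587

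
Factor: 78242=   2^1 * 19^1*29^1 * 71^1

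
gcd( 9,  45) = 9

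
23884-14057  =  9827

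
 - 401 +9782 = 9381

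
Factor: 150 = 2^1 *3^1 * 5^2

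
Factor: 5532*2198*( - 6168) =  - 2^6*3^2 * 7^1 * 157^1*257^1 * 461^1 =- 74998784448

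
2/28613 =2/28613 = 0.00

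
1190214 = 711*1674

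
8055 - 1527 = 6528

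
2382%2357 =25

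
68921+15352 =84273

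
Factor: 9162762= 2^1  *  3^1*7^1 * 17^1*41^1*313^1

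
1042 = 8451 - 7409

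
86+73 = 159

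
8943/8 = 1117 + 7/8= 1117.88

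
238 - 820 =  -582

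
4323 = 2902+1421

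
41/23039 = 41/23039= 0.00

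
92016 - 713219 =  - 621203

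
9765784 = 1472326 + 8293458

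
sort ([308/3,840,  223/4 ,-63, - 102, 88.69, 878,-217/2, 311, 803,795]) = [  -  217/2, - 102, - 63, 223/4 , 88.69,308/3,311, 795,  803,840 , 878 ]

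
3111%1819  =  1292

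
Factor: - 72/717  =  -24/239 = -2^3*3^1*239^( - 1)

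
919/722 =1  +  197/722 = 1.27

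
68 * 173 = 11764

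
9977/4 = 2494 + 1/4   =  2494.25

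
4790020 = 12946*370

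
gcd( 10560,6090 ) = 30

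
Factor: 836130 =2^1 * 3^1*5^1*47^1*593^1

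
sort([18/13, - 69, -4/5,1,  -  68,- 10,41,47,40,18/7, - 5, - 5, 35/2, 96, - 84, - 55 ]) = [ - 84, - 69,-68, - 55,-10, - 5, -5, - 4/5,1, 18/13, 18/7,35/2,40, 41,47, 96]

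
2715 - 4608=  - 1893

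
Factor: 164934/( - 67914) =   -  17/7  =  - 7^(-1)*17^1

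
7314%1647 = 726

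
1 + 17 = 18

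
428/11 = 38 + 10/11 = 38.91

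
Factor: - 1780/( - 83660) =47^( - 1 ) = 1/47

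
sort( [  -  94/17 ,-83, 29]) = [  -  83, - 94/17,  29] 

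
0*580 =0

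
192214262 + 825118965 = 1017333227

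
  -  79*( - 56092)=4431268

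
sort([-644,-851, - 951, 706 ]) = [  -  951,-851,-644,706] 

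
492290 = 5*98458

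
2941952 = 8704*338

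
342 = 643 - 301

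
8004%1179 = 930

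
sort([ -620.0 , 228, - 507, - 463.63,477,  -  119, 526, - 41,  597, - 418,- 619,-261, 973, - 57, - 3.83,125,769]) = [ - 620.0, - 619, - 507,  -  463.63,  -  418, - 261, - 119,-57,-41, - 3.83, 125, 228,477, 526,597, 769,  973] 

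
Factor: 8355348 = 2^2*3^2*23^1*10091^1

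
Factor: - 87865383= - 3^1*43^1*681127^1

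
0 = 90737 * 0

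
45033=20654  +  24379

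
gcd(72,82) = 2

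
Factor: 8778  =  2^1  *3^1*7^1* 11^1*19^1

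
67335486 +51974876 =119310362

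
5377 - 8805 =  - 3428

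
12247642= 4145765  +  8101877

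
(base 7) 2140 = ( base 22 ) 1CF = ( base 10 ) 763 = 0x2fb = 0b1011111011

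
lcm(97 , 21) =2037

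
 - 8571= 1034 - 9605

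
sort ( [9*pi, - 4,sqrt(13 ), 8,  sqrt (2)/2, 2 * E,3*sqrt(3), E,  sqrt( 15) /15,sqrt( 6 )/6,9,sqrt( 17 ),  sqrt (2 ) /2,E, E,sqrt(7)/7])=[-4,sqrt(15 ) /15,sqrt( 7 ) /7, sqrt(6)/6,sqrt( 2 )/2, sqrt( 2)/2,E,E, E,sqrt( 13),sqrt( 17),3*sqrt( 3 ), 2*E, 8,9,9*pi ] 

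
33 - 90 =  - 57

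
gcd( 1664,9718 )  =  2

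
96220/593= 162 + 154/593 = 162.26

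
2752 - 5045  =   - 2293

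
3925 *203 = 796775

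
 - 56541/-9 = 6282 + 1/3 = 6282.33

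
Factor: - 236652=-2^2*3^1*13^1 * 37^1*41^1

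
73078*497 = 36319766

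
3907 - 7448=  - 3541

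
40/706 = 20/353 = 0.06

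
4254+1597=5851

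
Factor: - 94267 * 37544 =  - 3539160248 = - 2^3*13^1*19^2*107^1*881^1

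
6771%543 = 255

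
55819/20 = 55819/20  =  2790.95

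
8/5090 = 4/2545 =0.00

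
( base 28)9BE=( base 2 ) 1110011010010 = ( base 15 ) 22BD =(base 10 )7378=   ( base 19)1186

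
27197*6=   163182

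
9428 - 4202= 5226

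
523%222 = 79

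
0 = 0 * 54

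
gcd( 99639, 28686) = 3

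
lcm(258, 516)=516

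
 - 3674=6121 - 9795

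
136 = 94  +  42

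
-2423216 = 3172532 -5595748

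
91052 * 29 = 2640508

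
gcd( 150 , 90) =30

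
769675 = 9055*85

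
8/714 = 4/357 = 0.01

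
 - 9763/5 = -9763/5=- 1952.60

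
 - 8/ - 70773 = 8/70773  =  0.00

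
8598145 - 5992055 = 2606090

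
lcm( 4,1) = 4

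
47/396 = 47/396 = 0.12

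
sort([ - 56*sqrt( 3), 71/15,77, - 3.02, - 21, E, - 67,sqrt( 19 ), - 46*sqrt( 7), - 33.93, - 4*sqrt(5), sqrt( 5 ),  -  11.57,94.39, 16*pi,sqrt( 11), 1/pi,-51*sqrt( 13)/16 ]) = [-46 *sqrt(7),  -  56 * sqrt(  3 ),  -  67, - 33.93, - 21,  -  11.57, - 51*sqrt ( 13)/16, - 4*sqrt( 5 ) , - 3.02, 1/pi, sqrt ( 5), E , sqrt ( 11 ), sqrt( 19 ),71/15, 16 * pi, 77, 94.39]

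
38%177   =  38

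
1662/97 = 1662/97 =17.13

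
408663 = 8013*51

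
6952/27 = 6952/27= 257.48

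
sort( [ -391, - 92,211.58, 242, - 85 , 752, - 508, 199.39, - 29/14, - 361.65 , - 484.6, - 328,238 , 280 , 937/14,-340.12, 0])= [ - 508, - 484.6, - 391,-361.65, - 340.12, - 328, - 92, - 85, - 29/14, 0,937/14,  199.39,  211.58, 238 , 242,280, 752]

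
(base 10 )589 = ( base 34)HB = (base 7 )1501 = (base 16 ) 24d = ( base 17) 20B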